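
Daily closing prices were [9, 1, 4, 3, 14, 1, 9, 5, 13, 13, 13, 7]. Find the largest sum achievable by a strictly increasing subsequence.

27

Let S[i] be the best sum of a strictly increasing subsequence ending at i:
i:      1  2  3  4  5  6  7  8  9 10 11 12
a[i]:   9  1  4  3 14  1  9  5 13 13 13  7
S:      9  1  5  4 23  1 14 10 27 27 27 17
Maximum is 27 (e.g. 1 + 4 + 9 + 13).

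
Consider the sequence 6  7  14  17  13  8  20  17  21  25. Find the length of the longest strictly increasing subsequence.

Track the smallest tail for each achievable length (strict):
6 → extends → [6]
7 → extends → [6, 7]
14 → extends → [6, 7, 14]
17 → extends → [6, 7, 14, 17]
13 → replaces 14 → [6, 7, 13, 17]
8 → replaces 13 → [6, 7, 8, 17]
20 → extends → [6, 7, 8, 17, 20]
17 → already a tail → [6, 7, 8, 17, 20]
21 → extends → [6, 7, 8, 17, 20, 21]
25 → extends → [6, 7, 8, 17, 20, 21, 25]
Seven tails, so the longest strictly increasing subsequence has length 7 (e.g. 6, 7, 14, 17, 20, 21, 25).

7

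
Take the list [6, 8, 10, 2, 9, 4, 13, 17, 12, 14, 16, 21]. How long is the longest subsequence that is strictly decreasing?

Let dp[i] be the longest strictly decreasing subsequence ending at i:
i:      1  2  3  4  5  6  7  8  9 10 11 12
a[i]:   6  8 10  2  9  4 13 17 12 14 16 21
dp:     1  1  1  2  2  3  1  1  2  2  2  1
Maximum is 3.

3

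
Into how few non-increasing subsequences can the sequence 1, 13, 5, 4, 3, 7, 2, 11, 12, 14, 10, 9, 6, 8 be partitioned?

6

Place each on the leftmost legal pile:
1 → new pile 1 (tops now [1])
13 → new pile 2 (tops now [1, 13])
5 → pile 2 (tops now [1, 5])
4 → pile 2 (tops now [1, 4])
3 → pile 2 (tops now [1, 3])
7 → new pile 3 (tops now [1, 3, 7])
2 → pile 2 (tops now [1, 2, 7])
11 → new pile 4 (tops now [1, 2, 7, 11])
12 → new pile 5 (tops now [1, 2, 7, 11, 12])
14 → new pile 6 (tops now [1, 2, 7, 11, 12, 14])
10 → pile 4 (tops now [1, 2, 7, 10, 12, 14])
9 → pile 4 (tops now [1, 2, 7, 9, 12, 14])
6 → pile 3 (tops now [1, 2, 6, 9, 12, 14])
8 → pile 4 (tops now [1, 2, 6, 8, 12, 14])
Six piles.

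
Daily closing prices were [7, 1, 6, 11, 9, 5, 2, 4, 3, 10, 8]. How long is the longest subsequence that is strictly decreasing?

5

Negate each value so 'decreasing' becomes 'increasing', then run patience tails on the negated sequence:
-7 → extends → [-7]
-1 → extends → [-7, -1]
-6 → replaces -1 → [-7, -6]
-11 → replaces -7 → [-11, -6]
-9 → replaces -6 → [-11, -9]
-5 → extends → [-11, -9, -5]
-2 → extends → [-11, -9, -5, -2]
-4 → replaces -2 → [-11, -9, -5, -4]
-3 → extends → [-11, -9, -5, -4, -3]
-10 → replaces -9 → [-11, -10, -5, -4, -3]
-8 → replaces -5 → [-11, -10, -8, -4, -3]
Five tails, so the longest strictly decreasing subsequence of the original has length 5.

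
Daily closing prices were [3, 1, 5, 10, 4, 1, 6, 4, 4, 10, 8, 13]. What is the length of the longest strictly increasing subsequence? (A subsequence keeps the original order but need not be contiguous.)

5

Let dp[i] be the length of the longest such subsequence ending at index i:
i:      1  2  3  4  5  6  7  8  9 10 11 12
a[i]:   3  1  5 10  4  1  6  4  4 10  8 13
dp:     1  1  2  3  2  1  3  2  2  4  4  5
Maximum dp value is 5.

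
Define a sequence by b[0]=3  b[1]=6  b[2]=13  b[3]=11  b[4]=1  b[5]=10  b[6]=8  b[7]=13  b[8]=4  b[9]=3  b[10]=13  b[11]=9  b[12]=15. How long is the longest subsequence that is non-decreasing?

Track the smallest tail for each achievable length (allowing ties):
3 → extends → [3]
6 → extends → [3, 6]
13 → extends → [3, 6, 13]
11 → replaces 13 → [3, 6, 11]
1 → replaces 3 → [1, 6, 11]
10 → replaces 11 → [1, 6, 10]
8 → replaces 10 → [1, 6, 8]
13 → extends → [1, 6, 8, 13]
4 → replaces 6 → [1, 4, 8, 13]
3 → replaces 4 → [1, 3, 8, 13]
13 → extends → [1, 3, 8, 13, 13]
9 → replaces 13 → [1, 3, 8, 9, 13]
15 → extends → [1, 3, 8, 9, 13, 15]
Six tails, so the longest non-decreasing subsequence has length 6 (e.g. 3, 6, 13, 13, 13, 15).

6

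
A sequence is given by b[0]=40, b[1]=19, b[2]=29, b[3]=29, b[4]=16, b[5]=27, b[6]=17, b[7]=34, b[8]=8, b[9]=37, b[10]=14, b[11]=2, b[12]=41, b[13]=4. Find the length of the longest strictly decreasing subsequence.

6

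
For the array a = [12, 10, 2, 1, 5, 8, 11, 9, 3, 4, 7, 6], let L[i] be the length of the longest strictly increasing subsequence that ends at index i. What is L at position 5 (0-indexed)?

dp[i] = 1 + max{dp[j] : j<i, a[j]<a[i]} (or 1 if no such j):
i:      0  1  2  3  4  5  6  7  8  9 10 11
a[i]:  12 10  2  1  5  8 11  9  3  4  7  6
dp:     1  1  1  1  2  3  4  4  2  3  4  4
At index 5 the value is 3.

3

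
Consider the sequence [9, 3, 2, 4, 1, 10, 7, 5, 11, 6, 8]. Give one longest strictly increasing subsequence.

Patience tails give the LIS length; then backtrack through the dp parents:
9 → extends → [9]
3 → replaces 9 → [3]
2 → replaces 3 → [2]
4 → extends → [2, 4]
1 → replaces 2 → [1, 4]
10 → extends → [1, 4, 10]
7 → replaces 10 → [1, 4, 7]
5 → replaces 7 → [1, 4, 5]
11 → extends → [1, 4, 5, 11]
6 → replaces 11 → [1, 4, 5, 6]
8 → extends → [1, 4, 5, 6, 8]
Length 5; one witness is 3, 4, 5, 6, 8.

3, 4, 5, 6, 8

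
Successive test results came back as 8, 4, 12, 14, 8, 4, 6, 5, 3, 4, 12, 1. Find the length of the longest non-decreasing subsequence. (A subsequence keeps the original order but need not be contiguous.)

4

Track the smallest tail for each achievable length (allowing ties):
8 → extends → [8]
4 → replaces 8 → [4]
12 → extends → [4, 12]
14 → extends → [4, 12, 14]
8 → replaces 12 → [4, 8, 14]
4 → replaces 8 → [4, 4, 14]
6 → replaces 14 → [4, 4, 6]
5 → replaces 6 → [4, 4, 5]
3 → replaces 4 → [3, 4, 5]
4 → replaces 5 → [3, 4, 4]
12 → extends → [3, 4, 4, 12]
1 → replaces 3 → [1, 4, 4, 12]
Four tails, so the longest non-decreasing subsequence has length 4 (e.g. 4, 4, 6, 12).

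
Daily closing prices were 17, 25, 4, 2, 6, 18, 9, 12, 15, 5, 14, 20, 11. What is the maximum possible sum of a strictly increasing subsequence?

Let S[i] be the best sum of a strictly increasing subsequence ending at i:
i:      1  2  3  4  5  6  7  8  9 10 11 12 13
a[i]:  17 25  4  2  6 18  9 12 15  5 14 20 11
S:     17 42  4  2 10 35 19 31 46  9 45 66 30
Maximum is 66 (e.g. 4 + 6 + 9 + 12 + 15 + 20).

66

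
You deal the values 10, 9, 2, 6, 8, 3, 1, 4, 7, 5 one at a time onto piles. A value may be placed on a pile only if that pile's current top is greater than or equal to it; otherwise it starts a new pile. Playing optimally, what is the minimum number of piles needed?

Place each on the leftmost legal pile:
10 → new pile 1 (tops now [10])
9 → pile 1 (tops now [9])
2 → pile 1 (tops now [2])
6 → new pile 2 (tops now [2, 6])
8 → new pile 3 (tops now [2, 6, 8])
3 → pile 2 (tops now [2, 3, 8])
1 → pile 1 (tops now [1, 3, 8])
4 → pile 3 (tops now [1, 3, 4])
7 → new pile 4 (tops now [1, 3, 4, 7])
5 → pile 4 (tops now [1, 3, 4, 5])
Four piles.

4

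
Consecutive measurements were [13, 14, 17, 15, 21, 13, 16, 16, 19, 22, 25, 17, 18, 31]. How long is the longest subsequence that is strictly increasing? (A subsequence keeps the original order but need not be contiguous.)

Track the smallest tail for each achievable length (strict):
13 → extends → [13]
14 → extends → [13, 14]
17 → extends → [13, 14, 17]
15 → replaces 17 → [13, 14, 15]
21 → extends → [13, 14, 15, 21]
13 → already a tail → [13, 14, 15, 21]
16 → replaces 21 → [13, 14, 15, 16]
16 → already a tail → [13, 14, 15, 16]
19 → extends → [13, 14, 15, 16, 19]
22 → extends → [13, 14, 15, 16, 19, 22]
25 → extends → [13, 14, 15, 16, 19, 22, 25]
17 → replaces 19 → [13, 14, 15, 16, 17, 22, 25]
18 → replaces 22 → [13, 14, 15, 16, 17, 18, 25]
31 → extends → [13, 14, 15, 16, 17, 18, 25, 31]
Eight tails, so the longest strictly increasing subsequence has length 8 (e.g. 13, 14, 15, 16, 19, 22, 25, 31).

8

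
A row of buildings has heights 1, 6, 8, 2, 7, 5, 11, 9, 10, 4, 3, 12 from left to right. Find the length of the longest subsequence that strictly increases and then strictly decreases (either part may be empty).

inc[i] = longest strictly increasing subsequence ending at i; dec[i] = longest strictly decreasing subsequence starting at i:
i:      1  2  3  4  5  6  7  8  9 10 11 12
a[i]:   1  6  8  2  7  5 11  9 10  4  3 12
inc:    1  2  3  2  3  3  4  4  5  3  3  6
dec:    1  4  5  1  4  3  4  3  3  2  1  1
Best peak at i=3 (value 8): inc=3, dec=5, length 3+5−1 = 7.

7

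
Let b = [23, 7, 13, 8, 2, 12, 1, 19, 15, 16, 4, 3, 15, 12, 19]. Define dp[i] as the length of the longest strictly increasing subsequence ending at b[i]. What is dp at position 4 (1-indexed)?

dp[i] = 1 + max{dp[j] : j<i, b[j]<b[i]} (or 1 if no such j):
i:      1  2  3  4  5  6  7  8  9 10 11 12 13 14 15
b[i]:  23  7 13  8  2 12  1 19 15 16  4  3 15 12 19
dp:     1  1  2  2  1  3  1  4  4  5  2  2  4  3  6
At index 4 the value is 2.

2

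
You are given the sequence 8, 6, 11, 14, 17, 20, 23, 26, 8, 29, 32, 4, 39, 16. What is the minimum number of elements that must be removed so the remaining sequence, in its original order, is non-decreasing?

Fewest deletions = n − (longest non-decreasing subsequence).
Patience tails:
8 → extends → [8]
6 → replaces 8 → [6]
11 → extends → [6, 11]
14 → extends → [6, 11, 14]
17 → extends → [6, 11, 14, 17]
20 → extends → [6, 11, 14, 17, 20]
23 → extends → [6, 11, 14, 17, 20, 23]
26 → extends → [6, 11, 14, 17, 20, 23, 26]
8 → replaces 11 → [6, 8, 14, 17, 20, 23, 26]
29 → extends → [6, 8, 14, 17, 20, 23, 26, 29]
32 → extends → [6, 8, 14, 17, 20, 23, 26, 29, 32]
4 → replaces 6 → [4, 8, 14, 17, 20, 23, 26, 29, 32]
39 → extends → [4, 8, 14, 17, 20, 23, 26, 29, 32, 39]
16 → replaces 17 → [4, 8, 14, 16, 20, 23, 26, 29, 32, 39]
Longest non-decreasing subsequence has length 10, so deletions = 14 − 10 = 4.

4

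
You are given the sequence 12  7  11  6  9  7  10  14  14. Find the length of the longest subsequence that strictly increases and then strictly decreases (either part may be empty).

inc[i] = longest strictly increasing subsequence ending at i; dec[i] = longest strictly decreasing subsequence starting at i:
i:      1  2  3  4  5  6  7  8  9
a[i]:  12  7 11  6  9  7 10 14 14
inc:    1  1  2  1  2  2  3  4  4
dec:    4  2  3  1  2  1  1  1  1
Best peak at i=1 (value 12): inc=1, dec=4, length 1+4−1 = 4.

4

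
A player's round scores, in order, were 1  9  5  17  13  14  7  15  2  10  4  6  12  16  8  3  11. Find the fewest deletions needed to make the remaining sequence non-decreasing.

11

Fewest deletions = n − (longest non-decreasing subsequence).
i:      1  2  3  4  5  6  7  8  9 10 11 12 13 14 15 16 17
a[i]:   1  9  5 17 13 14  7 15  2 10  4  6 12 16  8  3 11
dp:     1  2  2  3  3  4  3  5  2  4  3  4  5  6  5  3  6
max dp = 6, so deletions = 17 − 6 = 11.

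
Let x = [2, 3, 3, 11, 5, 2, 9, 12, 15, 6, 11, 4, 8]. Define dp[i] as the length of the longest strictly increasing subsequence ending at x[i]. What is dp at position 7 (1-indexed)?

4

dp[i] = 1 + max{dp[j] : j<i, x[j]<x[i]} (or 1 if no such j):
i:      1  2  3  4  5  6  7  8  9 10 11 12 13
x[i]:   2  3  3 11  5  2  9 12 15  6 11  4  8
dp:     1  2  2  3  3  1  4  5  6  4  5  3  5
At index 7 the value is 4.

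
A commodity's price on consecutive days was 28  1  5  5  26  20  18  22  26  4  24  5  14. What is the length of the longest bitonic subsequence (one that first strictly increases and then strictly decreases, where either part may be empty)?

7

inc[i] = longest strictly increasing subsequence ending at i; dec[i] = longest strictly decreasing subsequence starting at i:
i:      1  2  3  4  5  6  7  8  9 10 11 12 13
a[i]:  28  1  5  5 26 20 18 22 26  4 24  5 14
inc:    1  1  2  2  3  3  3  4  5  2  5  3  4
dec:    5  1  2  2  4  3  2  2  3  1  2  1  1
Best peak at i=9 (value 26): inc=5, dec=3, length 5+3−1 = 7.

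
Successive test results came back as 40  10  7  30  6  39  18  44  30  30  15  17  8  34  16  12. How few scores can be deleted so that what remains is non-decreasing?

Fewest deletions = n − (longest non-decreasing subsequence).
i:      1  2  3  4  5  6  7  8  9 10 11 12 13 14 15 16
a[i]:  40 10  7 30  6 39 18 44 30 30 15 17  8 34 16 12
dp:     1  1  1  2  1  3  2  4  3  4  2  3  2  5  3  3
max dp = 5, so deletions = 16 − 5 = 11.

11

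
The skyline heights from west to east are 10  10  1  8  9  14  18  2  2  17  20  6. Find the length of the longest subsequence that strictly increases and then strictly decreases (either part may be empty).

inc[i] = longest strictly increasing subsequence ending at i; dec[i] = longest strictly decreasing subsequence starting at i:
i:      1  2  3  4  5  6  7  8  9 10 11 12
a[i]:  10 10  1  8  9 14 18  2  2 17 20  6
inc:    1  1  1  2  3  4  5  2  2  5  6  3
dec:    3  3  1  2  2  2  3  1  1  2  2  1
Best peak at i=7 (value 18): inc=5, dec=3, length 5+3−1 = 7.

7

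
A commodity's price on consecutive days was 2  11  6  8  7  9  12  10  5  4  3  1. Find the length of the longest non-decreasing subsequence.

5

Track the smallest tail for each achievable length (allowing ties):
2 → extends → [2]
11 → extends → [2, 11]
6 → replaces 11 → [2, 6]
8 → extends → [2, 6, 8]
7 → replaces 8 → [2, 6, 7]
9 → extends → [2, 6, 7, 9]
12 → extends → [2, 6, 7, 9, 12]
10 → replaces 12 → [2, 6, 7, 9, 10]
5 → replaces 6 → [2, 5, 7, 9, 10]
4 → replaces 5 → [2, 4, 7, 9, 10]
3 → replaces 4 → [2, 3, 7, 9, 10]
1 → replaces 2 → [1, 3, 7, 9, 10]
Five tails, so the longest non-decreasing subsequence has length 5 (e.g. 2, 6, 8, 9, 12).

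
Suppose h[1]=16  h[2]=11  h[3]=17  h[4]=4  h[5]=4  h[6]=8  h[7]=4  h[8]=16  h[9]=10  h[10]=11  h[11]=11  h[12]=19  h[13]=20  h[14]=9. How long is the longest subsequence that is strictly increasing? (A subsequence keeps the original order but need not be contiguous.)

6

Track the smallest tail for each achievable length (strict):
16 → extends → [16]
11 → replaces 16 → [11]
17 → extends → [11, 17]
4 → replaces 11 → [4, 17]
4 → already a tail → [4, 17]
8 → replaces 17 → [4, 8]
4 → already a tail → [4, 8]
16 → extends → [4, 8, 16]
10 → replaces 16 → [4, 8, 10]
11 → extends → [4, 8, 10, 11]
11 → already a tail → [4, 8, 10, 11]
19 → extends → [4, 8, 10, 11, 19]
20 → extends → [4, 8, 10, 11, 19, 20]
9 → replaces 10 → [4, 8, 9, 11, 19, 20]
Six tails, so the longest strictly increasing subsequence has length 6 (e.g. 4, 8, 10, 11, 19, 20).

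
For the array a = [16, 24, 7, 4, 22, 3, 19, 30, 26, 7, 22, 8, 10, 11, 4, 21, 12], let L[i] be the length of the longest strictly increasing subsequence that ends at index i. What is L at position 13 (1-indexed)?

dp[i] = 1 + max{dp[j] : j<i, a[j]<a[i]} (or 1 if no such j):
i:      1  2  3  4  5  6  7  8  9 10 11 12 13 14 15 16 17
a[i]:  16 24  7  4 22  3 19 30 26  7 22  8 10 11  4 21 12
dp:     1  2  1  1  2  1  2  3  3  2  3  3  4  5  2  6  6
At index 13 the value is 4.

4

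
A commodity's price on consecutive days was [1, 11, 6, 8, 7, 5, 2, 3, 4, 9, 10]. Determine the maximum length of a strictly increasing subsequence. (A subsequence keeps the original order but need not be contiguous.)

6

Track the smallest tail for each achievable length (strict):
1 → extends → [1]
11 → extends → [1, 11]
6 → replaces 11 → [1, 6]
8 → extends → [1, 6, 8]
7 → replaces 8 → [1, 6, 7]
5 → replaces 6 → [1, 5, 7]
2 → replaces 5 → [1, 2, 7]
3 → replaces 7 → [1, 2, 3]
4 → extends → [1, 2, 3, 4]
9 → extends → [1, 2, 3, 4, 9]
10 → extends → [1, 2, 3, 4, 9, 10]
Six tails, so the longest strictly increasing subsequence has length 6 (e.g. 1, 2, 3, 4, 9, 10).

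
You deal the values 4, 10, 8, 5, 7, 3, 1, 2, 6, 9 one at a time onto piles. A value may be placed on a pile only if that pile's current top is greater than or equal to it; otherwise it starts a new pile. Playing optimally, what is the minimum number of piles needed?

The minimum number of non-increasing subsequences covering a sequence equals the length of its longest strictly increasing subsequence.
LIS length is 4 (e.g. 4, 5, 7, 9), so 4 piles are needed.

4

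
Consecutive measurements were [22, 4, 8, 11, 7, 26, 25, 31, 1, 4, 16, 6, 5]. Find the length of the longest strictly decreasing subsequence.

5

Negate each value so 'decreasing' becomes 'increasing', then run patience tails on the negated sequence:
-22 → extends → [-22]
-4 → extends → [-22, -4]
-8 → replaces -4 → [-22, -8]
-11 → replaces -8 → [-22, -11]
-7 → extends → [-22, -11, -7]
-26 → replaces -22 → [-26, -11, -7]
-25 → replaces -11 → [-26, -25, -7]
-31 → replaces -26 → [-31, -25, -7]
-1 → extends → [-31, -25, -7, -1]
-4 → replaces -1 → [-31, -25, -7, -4]
-16 → replaces -7 → [-31, -25, -16, -4]
-6 → replaces -4 → [-31, -25, -16, -6]
-5 → extends → [-31, -25, -16, -6, -5]
Five tails, so the longest strictly decreasing subsequence of the original has length 5.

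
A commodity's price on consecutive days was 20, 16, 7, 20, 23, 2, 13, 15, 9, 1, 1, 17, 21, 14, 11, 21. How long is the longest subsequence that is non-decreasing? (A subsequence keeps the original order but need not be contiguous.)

Track the smallest tail for each achievable length (allowing ties):
20 → extends → [20]
16 → replaces 20 → [16]
7 → replaces 16 → [7]
20 → extends → [7, 20]
23 → extends → [7, 20, 23]
2 → replaces 7 → [2, 20, 23]
13 → replaces 20 → [2, 13, 23]
15 → replaces 23 → [2, 13, 15]
9 → replaces 13 → [2, 9, 15]
1 → replaces 2 → [1, 9, 15]
1 → replaces 9 → [1, 1, 15]
17 → extends → [1, 1, 15, 17]
21 → extends → [1, 1, 15, 17, 21]
14 → replaces 15 → [1, 1, 14, 17, 21]
11 → replaces 14 → [1, 1, 11, 17, 21]
21 → extends → [1, 1, 11, 17, 21, 21]
Six tails, so the longest non-decreasing subsequence has length 6 (e.g. 7, 13, 15, 17, 21, 21).

6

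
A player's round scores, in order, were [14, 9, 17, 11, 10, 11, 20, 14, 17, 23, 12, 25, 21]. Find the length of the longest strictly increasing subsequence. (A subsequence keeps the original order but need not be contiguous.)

7

Let dp[i] be the length of the longest such subsequence ending at index i:
i:      1  2  3  4  5  6  7  8  9 10 11 12 13
a[i]:  14  9 17 11 10 11 20 14 17 23 12 25 21
dp:     1  1  2  2  2  3  4  4  5  6  4  7  6
Maximum dp value is 7.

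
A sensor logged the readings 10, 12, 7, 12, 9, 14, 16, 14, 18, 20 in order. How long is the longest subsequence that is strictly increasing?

6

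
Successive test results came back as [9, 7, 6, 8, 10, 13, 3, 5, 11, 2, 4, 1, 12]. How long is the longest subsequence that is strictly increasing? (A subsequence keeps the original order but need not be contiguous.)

Track the smallest tail for each achievable length (strict):
9 → extends → [9]
7 → replaces 9 → [7]
6 → replaces 7 → [6]
8 → extends → [6, 8]
10 → extends → [6, 8, 10]
13 → extends → [6, 8, 10, 13]
3 → replaces 6 → [3, 8, 10, 13]
5 → replaces 8 → [3, 5, 10, 13]
11 → replaces 13 → [3, 5, 10, 11]
2 → replaces 3 → [2, 5, 10, 11]
4 → replaces 5 → [2, 4, 10, 11]
1 → replaces 2 → [1, 4, 10, 11]
12 → extends → [1, 4, 10, 11, 12]
Five tails, so the longest strictly increasing subsequence has length 5 (e.g. 7, 8, 10, 11, 12).

5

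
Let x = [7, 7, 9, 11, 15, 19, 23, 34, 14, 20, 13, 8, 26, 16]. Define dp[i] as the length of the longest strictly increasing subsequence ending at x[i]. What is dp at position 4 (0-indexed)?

dp[i] = 1 + max{dp[j] : j<i, x[j]<x[i]} (or 1 if no such j):
i:      0  1  2  3  4  5  6  7  8  9 10 11 12 13
x[i]:   7  7  9 11 15 19 23 34 14 20 13  8 26 16
dp:     1  1  2  3  4  5  6  7  4  6  4  2  7  5
At index 4 the value is 4.

4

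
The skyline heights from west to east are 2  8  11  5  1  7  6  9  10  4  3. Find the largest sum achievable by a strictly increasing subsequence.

33

Let S[i] be the best sum of a strictly increasing subsequence ending at i:
i:      1  2  3  4  5  6  7  8  9 10 11
a[i]:   2  8 11  5  1  7  6  9 10  4  3
S:      2 10 21  7  1 14 13 23 33  6  5
Maximum is 33 (e.g. 2 + 5 + 7 + 9 + 10).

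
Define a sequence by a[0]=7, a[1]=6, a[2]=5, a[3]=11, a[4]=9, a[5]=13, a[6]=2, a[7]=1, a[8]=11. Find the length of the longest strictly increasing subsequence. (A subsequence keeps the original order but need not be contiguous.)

Let dp[i] be the length of the longest such subsequence ending at index i:
i:      0  1  2  3  4  5  6  7  8
a[i]:   7  6  5 11  9 13  2  1 11
dp:     1  1  1  2  2  3  1  1  3
Maximum dp value is 3.

3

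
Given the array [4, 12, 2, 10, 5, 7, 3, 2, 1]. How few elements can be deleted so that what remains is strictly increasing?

6

Fewest deletions = n − (longest strictly increasing subsequence).
i:      1  2  3  4  5  6  7  8  9
a[i]:   4 12  2 10  5  7  3  2  1
dp:     1  2  1  2  2  3  2  1  1
max dp = 3, so deletions = 9 − 3 = 6.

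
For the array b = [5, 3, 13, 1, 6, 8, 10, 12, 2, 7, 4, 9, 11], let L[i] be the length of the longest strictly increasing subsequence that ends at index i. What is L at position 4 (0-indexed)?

2

dp[i] = 1 + max{dp[j] : j<i, b[j]<b[i]} (or 1 if no such j):
i:      0  1  2  3  4  5  6  7  8  9 10 11 12
b[i]:   5  3 13  1  6  8 10 12  2  7  4  9 11
dp:     1  1  2  1  2  3  4  5  2  3  3  4  5
At index 4 the value is 2.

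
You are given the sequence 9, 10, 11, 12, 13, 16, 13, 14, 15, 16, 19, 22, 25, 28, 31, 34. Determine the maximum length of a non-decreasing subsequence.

Track the smallest tail for each achievable length (allowing ties):
9 → extends → [9]
10 → extends → [9, 10]
11 → extends → [9, 10, 11]
12 → extends → [9, 10, 11, 12]
13 → extends → [9, 10, 11, 12, 13]
16 → extends → [9, 10, 11, 12, 13, 16]
13 → replaces 16 → [9, 10, 11, 12, 13, 13]
14 → extends → [9, 10, 11, 12, 13, 13, 14]
15 → extends → [9, 10, 11, 12, 13, 13, 14, 15]
16 → extends → [9, 10, 11, 12, 13, 13, 14, 15, 16]
19 → extends → [9, 10, 11, 12, 13, 13, 14, 15, 16, 19]
22 → extends → [9, 10, 11, 12, 13, 13, 14, 15, 16, 19, 22]
25 → extends → [9, 10, 11, 12, 13, 13, 14, 15, 16, 19, 22, 25]
28 → extends → [9, 10, 11, 12, 13, 13, 14, 15, 16, 19, 22, 25, 28]
31 → extends → [9, 10, 11, 12, 13, 13, 14, 15, 16, 19, 22, 25, 28, 31]
34 → extends → [9, 10, 11, 12, 13, 13, 14, 15, 16, 19, 22, 25, 28, 31, 34]
Fifteen tails, so the longest non-decreasing subsequence has length 15 (e.g. 9, 10, 11, 12, 13, 13, 14, 15, 16, 19, 22, 25, 28, 31, 34).

15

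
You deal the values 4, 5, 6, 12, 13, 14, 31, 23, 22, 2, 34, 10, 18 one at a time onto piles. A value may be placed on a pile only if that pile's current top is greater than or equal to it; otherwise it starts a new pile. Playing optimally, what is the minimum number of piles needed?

Place each on the leftmost legal pile:
4 → new pile 1 (tops now [4])
5 → new pile 2 (tops now [4, 5])
6 → new pile 3 (tops now [4, 5, 6])
12 → new pile 4 (tops now [4, 5, 6, 12])
13 → new pile 5 (tops now [4, 5, 6, 12, 13])
14 → new pile 6 (tops now [4, 5, 6, 12, 13, 14])
31 → new pile 7 (tops now [4, 5, 6, 12, 13, 14, 31])
23 → pile 7 (tops now [4, 5, 6, 12, 13, 14, 23])
22 → pile 7 (tops now [4, 5, 6, 12, 13, 14, 22])
2 → pile 1 (tops now [2, 5, 6, 12, 13, 14, 22])
34 → new pile 8 (tops now [2, 5, 6, 12, 13, 14, 22, 34])
10 → pile 4 (tops now [2, 5, 6, 10, 13, 14, 22, 34])
18 → pile 7 (tops now [2, 5, 6, 10, 13, 14, 18, 34])
Eight piles.

8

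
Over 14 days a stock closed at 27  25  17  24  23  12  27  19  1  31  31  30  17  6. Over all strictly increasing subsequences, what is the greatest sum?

Let S[i] be the best sum of a strictly increasing subsequence ending at i:
i:      1  2  3  4  5  6  7  8  9 10 11 12 13 14
a[i]:  27 25 17 24 23 12 27 19  1 31 31 30 17  6
S:     27 25 17 41 40 12 68 36  1 99 99 98 29  7
Maximum is 99 (e.g. 17 + 24 + 27 + 31).

99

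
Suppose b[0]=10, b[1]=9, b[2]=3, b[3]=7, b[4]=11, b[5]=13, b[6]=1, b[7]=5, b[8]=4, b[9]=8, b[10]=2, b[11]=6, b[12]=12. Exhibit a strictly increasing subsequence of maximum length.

3, 7, 11, 13

Patience tails give the LIS length; then backtrack through the dp parents:
10 → extends → [10]
9 → replaces 10 → [9]
3 → replaces 9 → [3]
7 → extends → [3, 7]
11 → extends → [3, 7, 11]
13 → extends → [3, 7, 11, 13]
1 → replaces 3 → [1, 7, 11, 13]
5 → replaces 7 → [1, 5, 11, 13]
4 → replaces 5 → [1, 4, 11, 13]
8 → replaces 11 → [1, 4, 8, 13]
2 → replaces 4 → [1, 2, 8, 13]
6 → replaces 8 → [1, 2, 6, 13]
12 → replaces 13 → [1, 2, 6, 12]
Length 4; one witness is 3, 7, 11, 13.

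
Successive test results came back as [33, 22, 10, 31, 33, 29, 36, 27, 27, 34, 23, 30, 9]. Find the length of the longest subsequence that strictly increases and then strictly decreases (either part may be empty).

7

inc[i] = longest strictly increasing subsequence ending at i; dec[i] = longest strictly decreasing subsequence starting at i:
i:      1  2  3  4  5  6  7  8  9 10 11 12 13
a[i]:  33 22 10 31 33 29 36 27 27 34 23 30  9
inc:    1  1  1  2  3  2  4  2  2  4  2  3  1
dec:    6  3  2  5  5  4  4  3  3  3  2  2  1
Best peak at i=5 (value 33): inc=3, dec=5, length 3+5−1 = 7.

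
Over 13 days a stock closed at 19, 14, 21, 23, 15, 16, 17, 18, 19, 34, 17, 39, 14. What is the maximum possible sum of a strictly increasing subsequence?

Let S[i] be the best sum of a strictly increasing subsequence ending at i:
i:       1   2   3   4   5   6   7   8   9  10  11  12  13
a[i]:   19  14  21  23  15  16  17  18  19  34  17  39  14
S:      19  14  40  63  29  45  62  80  99 133  62 172  14
Maximum is 172 (e.g. 14 + 15 + 16 + 17 + 18 + 19 + 34 + 39).

172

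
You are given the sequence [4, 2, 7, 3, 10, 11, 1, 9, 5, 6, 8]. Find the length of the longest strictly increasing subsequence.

5

Let dp[i] be the length of the longest such subsequence ending at index i:
i:      1  2  3  4  5  6  7  8  9 10 11
a[i]:   4  2  7  3 10 11  1  9  5  6  8
dp:     1  1  2  2  3  4  1  3  3  4  5
Maximum dp value is 5.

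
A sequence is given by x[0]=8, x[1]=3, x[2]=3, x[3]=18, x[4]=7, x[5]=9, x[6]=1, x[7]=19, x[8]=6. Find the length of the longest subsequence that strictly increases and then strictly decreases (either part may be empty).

inc[i] = longest strictly increasing subsequence ending at i; dec[i] = longest strictly decreasing subsequence starting at i:
i:      0  1  2  3  4  5  6  7  8
x[i]:   8  3  3 18  7  9  1 19  6
inc:    1  1  1  2  2  3  1  4  2
dec:    3  2  2  3  2  2  1  2  1
Best peak at i=7 (value 19): inc=4, dec=2, length 4+2−1 = 5.

5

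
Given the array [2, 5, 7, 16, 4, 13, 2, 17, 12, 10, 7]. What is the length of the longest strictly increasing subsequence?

5

Track the smallest tail for each achievable length (strict):
2 → extends → [2]
5 → extends → [2, 5]
7 → extends → [2, 5, 7]
16 → extends → [2, 5, 7, 16]
4 → replaces 5 → [2, 4, 7, 16]
13 → replaces 16 → [2, 4, 7, 13]
2 → already a tail → [2, 4, 7, 13]
17 → extends → [2, 4, 7, 13, 17]
12 → replaces 13 → [2, 4, 7, 12, 17]
10 → replaces 12 → [2, 4, 7, 10, 17]
7 → already a tail → [2, 4, 7, 10, 17]
Five tails, so the longest strictly increasing subsequence has length 5 (e.g. 2, 5, 7, 16, 17).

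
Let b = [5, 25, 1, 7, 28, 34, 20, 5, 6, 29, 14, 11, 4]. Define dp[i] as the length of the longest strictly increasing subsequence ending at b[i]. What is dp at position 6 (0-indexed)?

dp[i] = 1 + max{dp[j] : j<i, b[j]<b[i]} (or 1 if no such j):
i:      0  1  2  3  4  5  6  7  8  9 10 11 12
b[i]:   5 25  1  7 28 34 20  5  6 29 14 11  4
dp:     1  2  1  2  3  4  3  2  3  4  4  4  2
At index 6 the value is 3.

3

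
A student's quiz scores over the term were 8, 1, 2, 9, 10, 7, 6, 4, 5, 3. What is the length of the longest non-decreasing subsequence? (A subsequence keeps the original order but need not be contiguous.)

4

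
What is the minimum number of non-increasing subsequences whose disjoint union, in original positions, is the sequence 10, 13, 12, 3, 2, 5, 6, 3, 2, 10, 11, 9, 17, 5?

6

Place each on the leftmost legal pile:
10 → new pile 1 (tops now [10])
13 → new pile 2 (tops now [10, 13])
12 → pile 2 (tops now [10, 12])
3 → pile 1 (tops now [3, 12])
2 → pile 1 (tops now [2, 12])
5 → pile 2 (tops now [2, 5])
6 → new pile 3 (tops now [2, 5, 6])
3 → pile 2 (tops now [2, 3, 6])
2 → pile 1 (tops now [2, 3, 6])
10 → new pile 4 (tops now [2, 3, 6, 10])
11 → new pile 5 (tops now [2, 3, 6, 10, 11])
9 → pile 4 (tops now [2, 3, 6, 9, 11])
17 → new pile 6 (tops now [2, 3, 6, 9, 11, 17])
5 → pile 3 (tops now [2, 3, 5, 9, 11, 17])
Six piles.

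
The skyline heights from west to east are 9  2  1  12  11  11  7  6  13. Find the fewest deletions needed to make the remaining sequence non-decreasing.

Fewest deletions = n − (longest non-decreasing subsequence).
i:      1  2  3  4  5  6  7  8  9
a[i]:   9  2  1 12 11 11  7  6 13
dp:     1  1  1  2  2  3  2  2  4
max dp = 4, so deletions = 9 − 4 = 5.

5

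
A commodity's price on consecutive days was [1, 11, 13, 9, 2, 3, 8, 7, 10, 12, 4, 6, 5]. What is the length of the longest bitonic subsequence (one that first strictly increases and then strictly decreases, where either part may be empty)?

inc[i] = longest strictly increasing subsequence ending at i; dec[i] = longest strictly decreasing subsequence starting at i:
i:      1  2  3  4  5  6  7  8  9 10 11 12 13
a[i]:   1 11 13  9  2  3  8  7 10 12  4  6  5
inc:    1  2  3  2  2  3  4  4  5  6  4  5  5
dec:    1  6  6  5  1  1  4  3  3  3  1  2  1
Best peak at i=3 (value 13): inc=3, dec=6, length 3+6−1 = 8.

8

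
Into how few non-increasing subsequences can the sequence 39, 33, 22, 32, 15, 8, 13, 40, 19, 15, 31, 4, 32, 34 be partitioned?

The minimum number of non-increasing subsequences covering a sequence equals the length of its longest strictly increasing subsequence.
LIS length is 6 (e.g. 8, 13, 19, 31, 32, 34), so 6 piles are needed.

6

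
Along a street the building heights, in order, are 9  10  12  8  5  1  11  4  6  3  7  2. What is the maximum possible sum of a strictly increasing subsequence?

Let S[i] be the best sum of a strictly increasing subsequence ending at i:
i:      1  2  3  4  5  6  7  8  9 10 11 12
a[i]:   9 10 12  8  5  1 11  4  6  3  7  2
S:      9 19 31  8  5  1 30  5 11  4 18  3
Maximum is 31 (e.g. 9 + 10 + 12).

31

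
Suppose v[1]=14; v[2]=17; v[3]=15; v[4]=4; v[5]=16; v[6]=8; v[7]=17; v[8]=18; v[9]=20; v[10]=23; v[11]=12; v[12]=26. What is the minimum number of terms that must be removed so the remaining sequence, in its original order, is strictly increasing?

Fewest deletions = n − (longest strictly increasing subsequence).
Patience tails:
14 → extends → [14]
17 → extends → [14, 17]
15 → replaces 17 → [14, 15]
4 → replaces 14 → [4, 15]
16 → extends → [4, 15, 16]
8 → replaces 15 → [4, 8, 16]
17 → extends → [4, 8, 16, 17]
18 → extends → [4, 8, 16, 17, 18]
20 → extends → [4, 8, 16, 17, 18, 20]
23 → extends → [4, 8, 16, 17, 18, 20, 23]
12 → replaces 16 → [4, 8, 12, 17, 18, 20, 23]
26 → extends → [4, 8, 12, 17, 18, 20, 23, 26]
Longest strictly increasing subsequence has length 8, so deletions = 12 − 8 = 4.

4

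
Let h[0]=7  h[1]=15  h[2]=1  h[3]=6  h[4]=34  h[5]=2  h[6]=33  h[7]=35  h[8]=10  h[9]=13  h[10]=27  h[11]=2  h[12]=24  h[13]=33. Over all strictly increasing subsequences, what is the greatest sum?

Let S[i] be the best sum of a strictly increasing subsequence ending at i:
i:      0  1  2  3  4  5  6  7  8  9 10 11 12 13
h[i]:   7 15  1  6 34  2 33 35 10 13 27  2 24 33
S:      7 22  1  7 56  3 55 91 17 30 57  3 54 90
Maximum is 91 (e.g. 7 + 15 + 34 + 35).

91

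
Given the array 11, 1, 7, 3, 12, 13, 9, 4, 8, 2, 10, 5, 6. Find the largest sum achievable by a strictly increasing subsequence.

Let S[i] be the best sum of a strictly increasing subsequence ending at i:
i:      1  2  3  4  5  6  7  8  9 10 11 12 13
a[i]:  11  1  7  3 12 13  9  4  8  2 10  5  6
S:     11  1  8  4 23 36 17  8 16  3 27 13 19
Maximum is 36 (e.g. 11 + 12 + 13).

36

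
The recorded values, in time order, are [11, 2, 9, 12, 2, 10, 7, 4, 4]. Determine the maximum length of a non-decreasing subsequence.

Let dp[i] be the length of the longest such subsequence ending at index i:
i:      1  2  3  4  5  6  7  8  9
a[i]:  11  2  9 12  2 10  7  4  4
dp:     1  1  2  3  2  3  3  3  4
Maximum dp value is 4.

4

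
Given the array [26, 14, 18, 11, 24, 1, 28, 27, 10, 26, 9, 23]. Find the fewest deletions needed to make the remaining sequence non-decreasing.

Fewest deletions = n − (longest non-decreasing subsequence).
Patience tails:
26 → extends → [26]
14 → replaces 26 → [14]
18 → extends → [14, 18]
11 → replaces 14 → [11, 18]
24 → extends → [11, 18, 24]
1 → replaces 11 → [1, 18, 24]
28 → extends → [1, 18, 24, 28]
27 → replaces 28 → [1, 18, 24, 27]
10 → replaces 18 → [1, 10, 24, 27]
26 → replaces 27 → [1, 10, 24, 26]
9 → replaces 10 → [1, 9, 24, 26]
23 → replaces 24 → [1, 9, 23, 26]
Longest non-decreasing subsequence has length 4, so deletions = 12 − 4 = 8.

8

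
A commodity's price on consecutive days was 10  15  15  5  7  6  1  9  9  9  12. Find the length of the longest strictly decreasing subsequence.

4

Let dp[i] be the longest strictly decreasing subsequence ending at i:
i:      1  2  3  4  5  6  7  8  9 10 11
a[i]:  10 15 15  5  7  6  1  9  9  9 12
dp:     1  1  1  2  2  3  4  2  2  2  2
Maximum is 4.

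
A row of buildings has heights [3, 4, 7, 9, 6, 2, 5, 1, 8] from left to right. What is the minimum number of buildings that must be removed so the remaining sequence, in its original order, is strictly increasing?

Fewest deletions = n − (longest strictly increasing subsequence).
Patience tails:
3 → extends → [3]
4 → extends → [3, 4]
7 → extends → [3, 4, 7]
9 → extends → [3, 4, 7, 9]
6 → replaces 7 → [3, 4, 6, 9]
2 → replaces 3 → [2, 4, 6, 9]
5 → replaces 6 → [2, 4, 5, 9]
1 → replaces 2 → [1, 4, 5, 9]
8 → replaces 9 → [1, 4, 5, 8]
Longest strictly increasing subsequence has length 4, so deletions = 9 − 4 = 5.

5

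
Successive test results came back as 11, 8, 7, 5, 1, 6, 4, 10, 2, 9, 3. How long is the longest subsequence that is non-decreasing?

3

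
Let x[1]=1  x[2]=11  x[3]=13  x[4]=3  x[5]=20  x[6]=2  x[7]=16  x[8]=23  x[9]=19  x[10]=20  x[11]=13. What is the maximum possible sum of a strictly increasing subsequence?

80

Let S[i] be the best sum of a strictly increasing subsequence ending at i:
i:      1  2  3  4  5  6  7  8  9 10 11
x[i]:   1 11 13  3 20  2 16 23 19 20 13
S:      1 12 25  4 45  3 41 68 60 80 25
Maximum is 80 (e.g. 1 + 11 + 13 + 16 + 19 + 20).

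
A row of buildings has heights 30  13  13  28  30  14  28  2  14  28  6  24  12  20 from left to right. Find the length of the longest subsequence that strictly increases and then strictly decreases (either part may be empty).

inc[i] = longest strictly increasing subsequence ending at i; dec[i] = longest strictly decreasing subsequence starting at i:
i:      1  2  3  4  5  6  7  8  9 10 11 12 13 14
a[i]:  30 13 13 28 30 14 28  2 14 28  6 24 12 20
inc:    1  1  1  2  3  2  3  1  2  3  2  3  3  4
dec:    4  2  2  3  4  2  3  1  2  3  1  2  1  1
Best peak at i=5 (value 30): inc=3, dec=4, length 3+4−1 = 6.

6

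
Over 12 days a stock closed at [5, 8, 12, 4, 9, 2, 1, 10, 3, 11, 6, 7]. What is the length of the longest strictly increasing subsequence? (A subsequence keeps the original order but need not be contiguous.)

Let dp[i] be the length of the longest such subsequence ending at index i:
i:      1  2  3  4  5  6  7  8  9 10 11 12
a[i]:   5  8 12  4  9  2  1 10  3 11  6  7
dp:     1  2  3  1  3  1  1  4  2  5  3  4
Maximum dp value is 5.

5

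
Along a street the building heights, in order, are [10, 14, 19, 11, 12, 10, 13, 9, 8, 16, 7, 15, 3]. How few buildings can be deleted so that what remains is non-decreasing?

8

Fewest deletions = n − (longest non-decreasing subsequence).
Patience tails:
10 → extends → [10]
14 → extends → [10, 14]
19 → extends → [10, 14, 19]
11 → replaces 14 → [10, 11, 19]
12 → replaces 19 → [10, 11, 12]
10 → replaces 11 → [10, 10, 12]
13 → extends → [10, 10, 12, 13]
9 → replaces 10 → [9, 10, 12, 13]
8 → replaces 9 → [8, 10, 12, 13]
16 → extends → [8, 10, 12, 13, 16]
7 → replaces 8 → [7, 10, 12, 13, 16]
15 → replaces 16 → [7, 10, 12, 13, 15]
3 → replaces 7 → [3, 10, 12, 13, 15]
Longest non-decreasing subsequence has length 5, so deletions = 13 − 5 = 8.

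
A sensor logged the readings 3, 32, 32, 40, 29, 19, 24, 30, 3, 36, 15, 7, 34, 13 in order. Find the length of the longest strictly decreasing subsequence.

5

Negate each value so 'decreasing' becomes 'increasing', then run patience tails on the negated sequence:
-3 → extends → [-3]
-32 → replaces -3 → [-32]
-32 → already a tail → [-32]
-40 → replaces -32 → [-40]
-29 → extends → [-40, -29]
-19 → extends → [-40, -29, -19]
-24 → replaces -19 → [-40, -29, -24]
-30 → replaces -29 → [-40, -30, -24]
-3 → extends → [-40, -30, -24, -3]
-36 → replaces -30 → [-40, -36, -24, -3]
-15 → replaces -3 → [-40, -36, -24, -15]
-7 → extends → [-40, -36, -24, -15, -7]
-34 → replaces -24 → [-40, -36, -34, -15, -7]
-13 → replaces -7 → [-40, -36, -34, -15, -13]
Five tails, so the longest strictly decreasing subsequence of the original has length 5.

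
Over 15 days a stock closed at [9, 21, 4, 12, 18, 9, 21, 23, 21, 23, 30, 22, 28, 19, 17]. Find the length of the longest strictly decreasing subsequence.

Negate each value so 'decreasing' becomes 'increasing', then run patience tails on the negated sequence:
-9 → extends → [-9]
-21 → replaces -9 → [-21]
-4 → extends → [-21, -4]
-12 → replaces -4 → [-21, -12]
-18 → replaces -12 → [-21, -18]
-9 → extends → [-21, -18, -9]
-21 → already a tail → [-21, -18, -9]
-23 → replaces -21 → [-23, -18, -9]
-21 → replaces -18 → [-23, -21, -9]
-23 → already a tail → [-23, -21, -9]
-30 → replaces -23 → [-30, -21, -9]
-22 → replaces -21 → [-30, -22, -9]
-28 → replaces -22 → [-30, -28, -9]
-19 → replaces -9 → [-30, -28, -19]
-17 → extends → [-30, -28, -19, -17]
Four tails, so the longest strictly decreasing subsequence of the original has length 4.

4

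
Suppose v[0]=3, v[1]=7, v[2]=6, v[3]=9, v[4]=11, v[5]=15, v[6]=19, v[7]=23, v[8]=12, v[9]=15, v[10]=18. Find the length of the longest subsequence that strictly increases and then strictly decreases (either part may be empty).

inc[i] = longest strictly increasing subsequence ending at i; dec[i] = longest strictly decreasing subsequence starting at i:
i:      0  1  2  3  4  5  6  7  8  9 10
v[i]:   3  7  6  9 11 15 19 23 12 15 18
inc:    1  2  2  3  4  5  6  7  5  6  7
dec:    1  2  1  1  1  2  2  2  1  1  1
Best peak at i=7 (value 23): inc=7, dec=2, length 7+2−1 = 8.

8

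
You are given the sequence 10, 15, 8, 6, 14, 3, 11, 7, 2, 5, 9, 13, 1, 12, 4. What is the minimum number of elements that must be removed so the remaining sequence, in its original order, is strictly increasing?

11

Fewest deletions = n − (longest strictly increasing subsequence).
i:      1  2  3  4  5  6  7  8  9 10 11 12 13 14 15
a[i]:  10 15  8  6 14  3 11  7  2  5  9 13  1 12  4
dp:     1  2  1  1  2  1  2  2  1  2  3  4  1  4  2
max dp = 4, so deletions = 15 − 4 = 11.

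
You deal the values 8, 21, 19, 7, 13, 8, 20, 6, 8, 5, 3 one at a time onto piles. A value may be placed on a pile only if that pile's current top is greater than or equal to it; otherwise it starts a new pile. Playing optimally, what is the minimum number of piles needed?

3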